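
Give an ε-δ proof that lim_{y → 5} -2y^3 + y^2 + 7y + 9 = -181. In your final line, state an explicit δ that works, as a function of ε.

Let ε > 0 be given. We want δ > 0 such that 0 < |y − 5| < δ implies |(-2y^3 + y^2 + 7y + 9) + 181| < ε.
(-2y^3 + y^2 + 7y + 9) + 181 = -2y^3 + y^2 + 7y + 190 = (y − 5)(-2y^2 - 9y - 38).
So |(-2y^3 + y^2 + 7y + 9) + 181| = |y − 5|·|-2y^2 - 9y - 38|.
Assume first that |y − 5| < 1, so |y| < 6. Then |-2y^2 - 9y - 38| ≤ 2·6^2 + 9·6 + 38 = 164.
Hence |(-2y^3 + y^2 + 7y + 9) + 181| ≤ 164|y − 5| < ε provided |y − 5| < ε/164.
Choosing δ = min(1, ε/164) ensures both conditions, hence |(-2y^3 + y^2 + 7y + 9) + 181| < ε.

δ = min(1, ε/164)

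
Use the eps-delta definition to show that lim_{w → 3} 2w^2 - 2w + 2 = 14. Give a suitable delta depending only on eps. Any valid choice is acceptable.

delta = min(1, eps/12)

Fix eps > 0. We want delta > 0 such that 0 < |w − 3| < delta implies |(2w^2 - 2w + 2) − 14| < eps.
(2w^2 - 2w + 2) − 14 = 2w^2 - 2w - 12 = (w − 3)(2w + 4).
So |(2w^2 - 2w + 2) − 14| = |w − 3|·|2w + 4|.
Require delta ≤ 1. Then |w − 3| < 1 gives |w| < 4, and by the triangle inequality |2w + 4| ≤ 2·4 + 4 = 12.
Hence |(2w^2 - 2w + 2) − 14| ≤ 12|w − 3| < eps provided |w − 3| < eps/12.
Take delta = min(1, eps/12). Then 0 < |w − 3| < delta gives both |w − 3| < 1 and |w − 3| < eps/12, so |(2w^2 - 2w + 2) − 14| < eps.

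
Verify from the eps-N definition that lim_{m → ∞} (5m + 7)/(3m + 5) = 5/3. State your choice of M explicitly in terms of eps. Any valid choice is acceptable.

M = (4/9)/eps

Let eps > 0. For m ≥ 1, |(5m + 7)/(3m + 5) − (5/3)| = |-4|/(3(3m + 5)) = 4/(3(3m + 5)).
Since 3m + 5 ≥ 3m for m ≥ 1, this is ≤ 4/(3·3m) = (4/9)/m.
So |(5m + 7)/(3m + 5) − (5/3)| < eps whenever m > (4/9)/eps.
Take M = (4/9)/eps. If m > M then |(5m + 7)/(3m + 5) − (5/3)| ≤ (4/9)/m < eps.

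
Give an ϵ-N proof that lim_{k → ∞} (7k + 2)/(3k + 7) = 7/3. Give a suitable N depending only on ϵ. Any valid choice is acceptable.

N = (43/9)/ϵ

Suppose ϵ > 0. For k ≥ 1, |(7k + 2)/(3k + 7) − (7/3)| = |-43|/(3(3k + 7)) = 43/(3(3k + 7)).
Since 3k + 7 ≥ 3k for k ≥ 1, this is ≤ 43/(3·3k) = (43/9)/k.
So |(7k + 2)/(3k + 7) − (7/3)| < ϵ whenever k > (43/9)/ϵ.
Take N = (43/9)/ϵ. If k > N then |(7k + 2)/(3k + 7) − (7/3)| ≤ (43/9)/k < ϵ.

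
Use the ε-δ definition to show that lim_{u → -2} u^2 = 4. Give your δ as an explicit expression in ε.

Let ε > 0 be given. We seek δ > 0 with 0 < |u + 2| < δ ⇒ |u^2 − 4| < ε.
Factor: u^2 − 4 = (u + 2)(u - 2), so |u^2 − 4| = |u + 2|·|u - 2|.
Restrict δ ≤ 1. Then |u + 2| < 1 gives |u| < 3, so by the triangle inequality |u - 2| ≤ 3 + 2 = 5.
Hence |u^2 − 4| ≤ 5|u + 2|, which is < ε once |u + 2| < ε/5.
Take δ = min(1, ε/5). If 0 < |u + 2| < δ then both bounds hold and |u^2 − 4| ≤ 5|u + 2| < 5·(ε/5) = ε.

δ = min(1, ε/5)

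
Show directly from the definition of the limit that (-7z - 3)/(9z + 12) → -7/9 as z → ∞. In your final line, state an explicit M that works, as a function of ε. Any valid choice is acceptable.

Let ε > 0. We seek M > 0 such that z > M implies |(-7z - 3)/(9z + 12) + 7/9| < ε.
(-7z - 3)/(9z + 12) + 7/9 = (9(-7z - 3) − (-7)(9z + 12)) / (9(9z + 12)) = 57/(9(9z + 12)).
For z > 0 we have 9z + 12 > 9z, so |(-7z - 3)/(9z + 12) + 7/9| = 57/(9(9z + 12)) < 57/(9·9z) = (19/27)/z.
Thus |(-7z - 3)/(9z + 12) + 7/9| < ε whenever z > (19/27)/ε.
Take M = (19/27)/ε. If z > M then |(-7z - 3)/(9z + 12) + 7/9| < (19/27)/z < ε.

M = (19/27)/ε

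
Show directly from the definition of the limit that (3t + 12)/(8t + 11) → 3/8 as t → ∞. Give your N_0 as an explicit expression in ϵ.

Fix ϵ > 0. We seek N_0 > 0 such that t > N_0 implies |(3t + 12)/(8t + 11) − (3/8)| < ϵ.
(3t + 12)/(8t + 11) − (3/8) = (8(3t + 12) − 3(8t + 11)) / (8(8t + 11)) = 63/(8(8t + 11)).
For t > 0 we have 8t + 11 > 8t, so |(3t + 12)/(8t + 11) − (3/8)| = 63/(8(8t + 11)) < 63/(8·8t) = (63/64)/t.
Thus |(3t + 12)/(8t + 11) − (3/8)| < ϵ whenever t > (63/64)/ϵ.
Take N_0 = (63/64)/ϵ. If t > N_0 then |(3t + 12)/(8t + 11) − (3/8)| < (63/64)/t < ϵ.

N_0 = (63/64)/ϵ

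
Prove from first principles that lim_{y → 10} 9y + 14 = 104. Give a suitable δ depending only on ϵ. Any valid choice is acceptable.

δ = ϵ/9

Let ϵ > 0. We need δ > 0 so that 0 < |y − 10| < δ implies |(9y + 14) − 104| < ϵ.
|(9y + 14) − 104| = |9y - 90| = 9|y − 10|.
Thus it suffices that |y − 10| < ϵ/9.
Choosing δ = ϵ/9 gives |(9y + 14) − 104| = 9|y − 10| < ϵ whenever |y − 10| < δ.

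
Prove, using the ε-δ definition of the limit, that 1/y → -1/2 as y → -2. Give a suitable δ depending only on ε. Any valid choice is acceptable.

δ = min(1, 2ε)

Fix ε > 0. We seek δ > 0 such that 0 < |y + 2| < δ implies |1/y + 1/2| < ε.
|1/y + 1/2| = |-2 − y|/(2·|y|) = |y + 2|/(2|y|).
Require δ ≤ 1 so that |y| > 2 − 1 = 1, hence 2|y| > 2.
Then |1/y + 1/2| < |y + 2|/2, which is < ε when |y + 2| < 2ε.
Take δ = min(1, 2ε). Then 0 < |y + 2| < δ gives both |y + 2| < 1 and |y + 2| < 2ε, so |1/y + 1/2| < ε.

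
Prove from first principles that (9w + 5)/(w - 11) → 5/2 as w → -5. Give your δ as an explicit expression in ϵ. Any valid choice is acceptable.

δ = min(8, (16/13)ϵ)

Let ϵ > 0 be given. We want δ > 0 with 0 < |w + 5| < δ ⇒ |(9w + 5)/(w - 11) − (5/2)| < ϵ.
Combining over a common denominator, (9w + 5)/(w - 11) − (5/2) = [(9w + 5)·(-16) − (-40)·(w - 11)] / [(-16)·(w - 11)] = -104(w + 5) / ((-16)(w - 11)).
So |(9w + 5)/(w - 11) − (5/2)| = 104|w + 5| / (16·|w − 11|).
Require δ ≤ 8, so |w − 11| ≥ |-16| − |w + 5| > 16 − 8 = 8.
Hence |(9w + 5)/(w - 11) − (5/2)| < 104|w + 5|/(16·8) = (13/16)|w + 5|, which is < ϵ once |w + 5| < (16/13)ϵ.
Take δ = min(8, (16/13)ϵ). Then 0 < |w + 5| < δ forces both bounds, so |(9w + 5)/(w - 11) − (5/2)| < ϵ.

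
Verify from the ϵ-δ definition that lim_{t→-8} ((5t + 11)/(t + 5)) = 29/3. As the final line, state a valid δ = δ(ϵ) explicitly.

Suppose ϵ > 0. We want δ > 0 with 0 < |t + 8| < δ ⇒ |(5t + 11)/(t + 5) − (29/3)| < ϵ.
Combining over a common denominator, (5t + 11)/(t + 5) − (29/3) = [(5t + 11)·(-3) − (-29)·(t + 5)] / [(-3)·(t + 5)] = 14(t + 8) / ((-3)(t + 5)).
So |(5t + 11)/(t + 5) − (29/3)| = 14|t + 8| / (3·|t + 5|).
Require δ ≤ 3/2, so |t + 5| ≥ |-3| − |t + 8| > 3 − 3/2 = 3/2.
Hence |(5t + 11)/(t + 5) − (29/3)| < 14|t + 8|/(3·(3/2)) = (28/9)|t + 8|, which is < ϵ once |t + 8| < (9/28)ϵ.
Take δ = min(3/2, (9/28)ϵ). Then 0 < |t + 8| < δ forces both bounds, so |(5t + 11)/(t + 5) − (29/3)| < ϵ.

δ = min(3/2, (9/28)ϵ)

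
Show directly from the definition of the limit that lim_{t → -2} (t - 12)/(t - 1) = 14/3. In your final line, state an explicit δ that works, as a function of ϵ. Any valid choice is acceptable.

δ = min(3/2, (9/22)ϵ)

Let ϵ > 0. We want δ > 0 with 0 < |t + 2| < δ ⇒ |(t - 12)/(t - 1) − (14/3)| < ϵ.
Combining over a common denominator, (t - 12)/(t - 1) − (14/3) = [(t - 12)·(-3) − (-14)·(t - 1)] / [(-3)·(t - 1)] = 11(t + 2) / ((-3)(t - 1)).
So |(t - 12)/(t - 1) − (14/3)| = 11|t + 2| / (3·|t − 1|).
Restrict δ ≤ 3/2. Then |t + 2| < 3/2 gives |t − 1| = |(t + 2) + (-3)| ≥ 3 − 3/2 = 3/2.
Hence |(t - 12)/(t - 1) − (14/3)| < 11|t + 2|/(3·(3/2)) = (22/9)|t + 2|, which is < ϵ once |t + 2| < (9/22)ϵ.
Take δ = min(3/2, (9/22)ϵ). Then 0 < |t + 2| < δ forces both bounds, so |(t - 12)/(t - 1) − (14/3)| < ϵ.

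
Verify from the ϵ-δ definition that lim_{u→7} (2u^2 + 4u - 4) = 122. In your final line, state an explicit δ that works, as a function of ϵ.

Fix ϵ > 0. We want δ > 0 such that 0 < |u − 7| < δ implies |(2u^2 + 4u - 4) − 122| < ϵ.
(2u^2 + 4u - 4) − 122 = 2u^2 + 4u - 126 = (u − 7)(2u + 18).
So |(2u^2 + 4u - 4) − 122| = |u − 7|·|2u + 18|.
Assume first that |u − 7| < 2, so |u| < 9. Then |2u + 18| ≤ 2·9 + 18 = 36.
Hence |(2u^2 + 4u - 4) − 122| ≤ 36|u − 7| < ϵ provided |u − 7| < ϵ/36.
Choosing δ = min(2, ϵ/36) ensures both conditions, hence |(2u^2 + 4u - 4) − 122| < ϵ.

δ = min(2, ϵ/36)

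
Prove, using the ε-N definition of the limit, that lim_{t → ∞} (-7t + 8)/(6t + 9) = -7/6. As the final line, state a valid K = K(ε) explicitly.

K = (37/12)/ε

Suppose ε > 0. We seek K > 0 such that t > K implies |(-7t + 8)/(6t + 9) + 7/6| < ε.
(-7t + 8)/(6t + 9) + 7/6 = (6(-7t + 8) − (-7)(6t + 9)) / (6(6t + 9)) = 111/(6(6t + 9)).
For t > 0 we have 6t + 9 > 6t, so |(-7t + 8)/(6t + 9) + 7/6| = 111/(6(6t + 9)) < 111/(6·6t) = (37/12)/t.
Thus |(-7t + 8)/(6t + 9) + 7/6| < ε whenever t > (37/12)/ε.
Take K = (37/12)/ε. If t > K then |(-7t + 8)/(6t + 9) + 7/6| < (37/12)/t < ε.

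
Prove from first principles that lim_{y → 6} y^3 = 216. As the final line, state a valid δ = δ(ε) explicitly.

δ = min(1, ε/127)

Let ε > 0 be given. We seek δ > 0 with 0 < |y − 6| < δ ⇒ |y^3 − 216| < ε.
Factor: y^3 − 216 = (y − 6)(y^2 + 6y + 36), so |y^3 − 216| = |y − 6|·|y^2 + 6y + 36|.
Impose δ ≤ 1 so that |y| < 7; then |y^2 + 6y + 36| ≤ 127.
Hence |y^3 − 216| ≤ 127|y − 6|, which is < ε once |y − 6| < ε/127.
Take δ = min(1, ε/127). If 0 < |y − 6| < δ then both bounds hold and |y^3 − 216| ≤ 127|y − 6| < 127·(ε/127) = ε.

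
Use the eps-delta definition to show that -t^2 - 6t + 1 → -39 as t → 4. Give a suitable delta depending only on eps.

delta = min(1, eps/15)

Let eps > 0. We want delta > 0 such that 0 < |t − 4| < delta implies |(-t^2 - 6t + 1) + 39| < eps.
(-t^2 - 6t + 1) + 39 = -t^2 - 6t + 40 = (t − 4)(-t - 10).
So |(-t^2 - 6t + 1) + 39| = |t − 4|·|-t - 10|.
Require delta ≤ 1. Then |t − 4| < 1 gives |t| < 5, and by the triangle inequality |-t - 10| ≤ 5 + 10 = 15.
Hence |(-t^2 - 6t + 1) + 39| ≤ 15|t − 4| < eps provided |t − 4| < eps/15.
Take delta = min(1, eps/15). Then 0 < |t − 4| < delta gives both |t − 4| < 1 and |t − 4| < eps/15, so |(-t^2 - 6t + 1) + 39| < eps.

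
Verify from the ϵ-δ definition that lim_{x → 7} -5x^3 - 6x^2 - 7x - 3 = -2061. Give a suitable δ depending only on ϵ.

Fix ϵ > 0. We want δ > 0 such that 0 < |x − 7| < δ implies |(-5x^3 - 6x^2 - 7x - 3) + 2061| < ϵ.
(-5x^3 - 6x^2 - 7x - 3) + 2061 = -5x^3 - 6x^2 - 7x + 2058 = (x − 7)(-5x^2 - 41x - 294).
So |(-5x^3 - 6x^2 - 7x - 3) + 2061| = |x − 7|·|-5x^2 - 41x - 294|.
Assume first that |x − 7| < 1, so |x| < 8. Then |-5x^2 - 41x - 294| ≤ 5·8^2 + 41·8 + 294 = 942.
Hence |(-5x^3 - 6x^2 - 7x - 3) + 2061| ≤ 942|x − 7| < ϵ provided |x − 7| < ϵ/942.
Choosing δ = min(1, ϵ/942) ensures both conditions, hence |(-5x^3 - 6x^2 - 7x - 3) + 2061| < ϵ.

δ = min(1, ϵ/942)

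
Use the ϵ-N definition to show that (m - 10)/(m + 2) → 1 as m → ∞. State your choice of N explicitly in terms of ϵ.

Let ϵ > 0 be given. For m ≥ 1, |(m - 10)/(m + 2) − 1| = |-12|/((m + 2)) = 12/((m + 2)).
Since m + 2 ≥ m for m ≥ 1, this is ≤ 12/(m) = 12/m.
So |(m - 10)/(m + 2) − 1| < ϵ whenever m > 12/ϵ.
Take N = 12/ϵ. If m > N then |(m - 10)/(m + 2) − 1| ≤ 12/m < ϵ.

N = 12/ϵ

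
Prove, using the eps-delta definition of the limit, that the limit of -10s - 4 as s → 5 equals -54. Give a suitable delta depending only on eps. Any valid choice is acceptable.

delta = eps/10

Let eps > 0 be given. We need delta > 0 so that 0 < |s − 5| < delta implies |(-10s - 4) + 54| < eps.
Since (-10s - 4) + 54 = -10(s − 5), we have |(-10s - 4) + 54| = 10|s − 5|.
So 10|s − 5| < eps exactly when |s − 5| < eps/10.
Choosing delta = eps/10 gives |(-10s - 4) + 54| = 10|s − 5| < eps whenever |s − 5| < delta.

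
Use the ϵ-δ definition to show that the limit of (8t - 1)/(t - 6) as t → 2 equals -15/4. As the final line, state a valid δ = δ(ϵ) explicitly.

Fix ϵ > 0. We want δ > 0 with 0 < |t − 2| < δ ⇒ |(8t - 1)/(t - 6) + 15/4| < ϵ.
Combining over a common denominator, (8t - 1)/(t - 6) + 15/4 = [(8t - 1)·(-4) − 15·(t - 6)] / [(-4)·(t - 6)] = -47(t − 2) / ((-4)(t - 6)).
So |(8t - 1)/(t - 6) + 15/4| = 47|t − 2| / (4·|t − 6|).
Restrict δ ≤ 2. Then |t − 2| < 2 gives |t − 6| = |(t − 2) + (-4)| ≥ 4 − 2 = 2.
Hence |(8t - 1)/(t - 6) + 15/4| < 47|t − 2|/(4·2) = (47/8)|t − 2|, which is < ϵ once |t − 2| < (8/47)ϵ.
Take δ = min(2, (8/47)ϵ). Then 0 < |t − 2| < δ forces both bounds, so |(8t - 1)/(t - 6) + 15/4| < ϵ.

δ = min(2, (8/47)ϵ)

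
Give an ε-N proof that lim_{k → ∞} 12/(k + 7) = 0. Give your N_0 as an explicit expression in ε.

N_0 = 12/ε

Suppose ε > 0. For k ≥ 1, |12/(k + 7) − 0| = 12/(k + 7) ≤ 12/k.
We need 12/k < ε, i.e. k > 12/ε.
Take N_0 = 12/ε. If k > N_0 then |12/(k + 7)| ≤ 12/k < ε.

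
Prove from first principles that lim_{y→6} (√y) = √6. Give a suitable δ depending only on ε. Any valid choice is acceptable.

Fix ε > 0. We want δ > 0 such that 0 < |y − 6| < δ implies |√y − √6| < ε.
Rationalise: √y − √6 = (y − 6)/(√y + √6), so |√y − √6| = |y − 6|/(√y + √6).
Restrict δ ≤ 6 so that |y − 6| < 6 forces y > 0, and then √y + √6 > √6.
Hence |√y − √6| < |y − 6|/√6, which is < ε once |y − 6| < √6·ε.
Take δ = min(6, √6·ε). If 0 < |y − 6| < δ then y > 0 and |√y − √6| < |y − 6|/√6 < ε.

δ = min(6, √6·ε)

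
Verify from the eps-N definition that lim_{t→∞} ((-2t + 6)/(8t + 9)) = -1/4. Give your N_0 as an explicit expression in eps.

Suppose eps > 0. We seek N_0 > 0 such that t > N_0 implies |(-2t + 6)/(8t + 9) + 1/4| < eps.
(-2t + 6)/(8t + 9) + 1/4 = (8(-2t + 6) − (-2)(8t + 9)) / (8(8t + 9)) = 66/(8(8t + 9)).
For t > 0 we have 8t + 9 > 8t, so |(-2t + 6)/(8t + 9) + 1/4| = 66/(8(8t + 9)) < 66/(8·8t) = (33/32)/t.
Thus |(-2t + 6)/(8t + 9) + 1/4| < eps whenever t > (33/32)/eps.
Take N_0 = (33/32)/eps. If t > N_0 then |(-2t + 6)/(8t + 9) + 1/4| < (33/32)/t < eps.

N_0 = (33/32)/eps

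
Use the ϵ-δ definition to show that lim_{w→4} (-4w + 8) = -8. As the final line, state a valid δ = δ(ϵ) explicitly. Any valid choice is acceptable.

Suppose ϵ > 0. We need δ > 0 so that 0 < |w − 4| < δ implies |(-4w + 8) + 8| < ϵ.
|(-4w + 8) + 8| = |-4w + 16| = 4|w − 4|.
Thus it suffices that |w − 4| < ϵ/4.
Choosing δ = ϵ/4 gives |(-4w + 8) + 8| = 4|w − 4| < ϵ whenever |w − 4| < δ.

δ = ϵ/4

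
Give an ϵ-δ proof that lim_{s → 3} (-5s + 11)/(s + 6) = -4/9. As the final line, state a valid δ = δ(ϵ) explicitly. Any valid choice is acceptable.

δ = min(9/2, (81/82)ϵ)

Suppose ϵ > 0. We want δ > 0 with 0 < |s − 3| < δ ⇒ |(-5s + 11)/(s + 6) + 4/9| < ϵ.
Combining over a common denominator, (-5s + 11)/(s + 6) + 4/9 = [(-5s + 11)·9 − (-4)·(s + 6)] / [9·(s + 6)] = -41(s − 3) / (9(s + 6)).
So |(-5s + 11)/(s + 6) + 4/9| = 41|s − 3| / (9·|s + 6|).
Restrict δ ≤ 9/2. Then |s − 3| < 9/2 gives |s + 6| = |(s − 3) + 9| ≥ 9 − 9/2 = 9/2.
Hence |(-5s + 11)/(s + 6) + 4/9| < 41|s − 3|/(9·(9/2)) = (82/81)|s − 3|, which is < ϵ once |s − 3| < (81/82)ϵ.
Take δ = min(9/2, (81/82)ϵ). Then 0 < |s − 3| < δ forces both bounds, so |(-5s + 11)/(s + 6) + 4/9| < ϵ.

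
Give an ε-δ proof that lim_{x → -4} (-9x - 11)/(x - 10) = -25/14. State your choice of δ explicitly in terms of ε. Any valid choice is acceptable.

δ = min(7, (98/101)ε)

Fix ε > 0. We want δ > 0 with 0 < |x + 4| < δ ⇒ |(-9x - 11)/(x - 10) + 25/14| < ε.
Combining over a common denominator, (-9x - 11)/(x - 10) + 25/14 = [(-9x - 11)·(-14) − 25·(x - 10)] / [(-14)·(x - 10)] = 101(x + 4) / ((-14)(x - 10)).
So |(-9x - 11)/(x - 10) + 25/14| = 101|x + 4| / (14·|x − 10|).
Restrict δ ≤ 7. Then |x + 4| < 7 gives |x − 10| = |(x + 4) + (-14)| ≥ 14 − 7 = 7.
Hence |(-9x - 11)/(x - 10) + 25/14| < 101|x + 4|/(14·7) = (101/98)|x + 4|, which is < ε once |x + 4| < (98/101)ε.
Take δ = min(7, (98/101)ε). Then 0 < |x + 4| < δ forces both bounds, so |(-9x - 11)/(x - 10) + 25/14| < ε.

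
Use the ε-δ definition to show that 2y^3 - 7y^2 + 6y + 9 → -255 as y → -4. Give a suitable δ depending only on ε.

Suppose ε > 0. We want δ > 0 such that 0 < |y + 4| < δ implies |(2y^3 - 7y^2 + 6y + 9) + 255| < ε.
(2y^3 - 7y^2 + 6y + 9) + 255 = 2y^3 - 7y^2 + 6y + 264 = (y + 4)(2y^2 - 15y + 66).
So |(2y^3 - 7y^2 + 6y + 9) + 255| = |y + 4|·|2y^2 - 15y + 66|.
Require δ ≤ 1. Then |y + 4| < 1 gives |y| < 5, and by the triangle inequality |2y^2 - 15y + 66| ≤ 2·5^2 + 15·5 + 66 = 191.
Hence |(2y^3 - 7y^2 + 6y + 9) + 255| ≤ 191|y + 4| < ε provided |y + 4| < ε/191.
Take δ = min(1, ε/191). Then 0 < |y + 4| < δ gives both |y + 4| < 1 and |y + 4| < ε/191, so |(2y^3 - 7y^2 + 6y + 9) + 255| < ε.

δ = min(1, ε/191)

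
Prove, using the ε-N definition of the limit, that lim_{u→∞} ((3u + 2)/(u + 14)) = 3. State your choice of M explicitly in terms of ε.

M = 40/ε

Fix ε > 0. We seek M > 0 such that u > M implies |(3u + 2)/(u + 14) − 3| < ε.
(3u + 2)/(u + 14) − 3 = ((3u + 2) − 3(u + 14)) / ((u + 14)) = -40/((u + 14)).
For u > 0 we have u + 14 > u, so |(3u + 2)/(u + 14) − 3| = 40/((u + 14)) < 40/(u) = 40/u.
Thus |(3u + 2)/(u + 14) − 3| < ε whenever u > 40/ε.
Take M = 40/ε. If u > M then |(3u + 2)/(u + 14) − 3| < 40/u < ε.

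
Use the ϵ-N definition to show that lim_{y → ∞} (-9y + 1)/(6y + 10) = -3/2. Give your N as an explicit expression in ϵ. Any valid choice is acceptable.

N = (8/3)/ϵ

Fix ϵ > 0. We seek N > 0 such that y > N implies |(-9y + 1)/(6y + 10) + 3/2| < ϵ.
(-9y + 1)/(6y + 10) + 3/2 = (6(-9y + 1) − (-9)(6y + 10)) / (6(6y + 10)) = 96/(6(6y + 10)).
For y > 0 we have 6y + 10 > 6y, so |(-9y + 1)/(6y + 10) + 3/2| = 96/(6(6y + 10)) < 96/(6·6y) = (8/3)/y.
Thus |(-9y + 1)/(6y + 10) + 3/2| < ϵ whenever y > (8/3)/ϵ.
Take N = (8/3)/ϵ. If y > N then |(-9y + 1)/(6y + 10) + 3/2| < (8/3)/y < ϵ.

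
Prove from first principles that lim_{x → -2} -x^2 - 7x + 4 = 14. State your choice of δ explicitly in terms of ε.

Fix ε > 0. We want δ > 0 such that 0 < |x + 2| < δ implies |(-x^2 - 7x + 4) − 14| < ε.
(-x^2 - 7x + 4) − 14 = -x^2 - 7x - 10 = (x + 2)(-x - 5).
So |(-x^2 - 7x + 4) − 14| = |x + 2|·|-x - 5|.
Require δ ≤ 1. Then |x + 2| < 1 gives |x| < 3, and by the triangle inequality |-x - 5| ≤ 3 + 5 = 8.
Hence |(-x^2 - 7x + 4) − 14| ≤ 8|x + 2| < ε provided |x + 2| < ε/8.
Take δ = min(1, ε/8). Then 0 < |x + 2| < δ gives both |x + 2| < 1 and |x + 2| < ε/8, so |(-x^2 - 7x + 4) − 14| < ε.

δ = min(1, ε/8)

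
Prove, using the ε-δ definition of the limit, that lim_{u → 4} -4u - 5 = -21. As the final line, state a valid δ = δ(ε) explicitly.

Suppose ε > 0. We need δ > 0 so that 0 < |u − 4| < δ implies |(-4u - 5) + 21| < ε.
|(-4u - 5) + 21| = |-4u + 16| = 4|u − 4|.
So 4|u − 4| < ε exactly when |u − 4| < ε/4.
Take δ = ε/4. If 0 < |u − 4| < δ then |(-4u - 5) + 21| = 4|u − 4| < 4·(ε/4) = ε.

δ = ε/4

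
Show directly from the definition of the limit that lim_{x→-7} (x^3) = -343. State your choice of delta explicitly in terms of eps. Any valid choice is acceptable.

Fix eps > 0. We seek delta > 0 with 0 < |x + 7| < delta ⇒ |x^3 + 343| < eps.
Factor: x^3 + 343 = (x + 7)(x^2 - 7x + 49), so |x^3 + 343| = |x + 7|·|x^2 - 7x + 49|.
Impose delta ≤ 2 so that |x| < 9; then |x^2 - 7x + 49| ≤ 193.
Hence |x^3 + 343| ≤ 193|x + 7|, which is < eps once |x + 7| < eps/193.
Take delta = min(2, eps/193). If 0 < |x + 7| < delta then both bounds hold and |x^3 + 343| ≤ 193|x + 7| < 193·(eps/193) = eps.

delta = min(2, eps/193)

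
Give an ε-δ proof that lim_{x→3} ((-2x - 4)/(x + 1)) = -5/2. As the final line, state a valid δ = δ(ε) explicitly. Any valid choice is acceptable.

Fix ε > 0. We want δ > 0 with 0 < |x − 3| < δ ⇒ |(-2x - 4)/(x + 1) + 5/2| < ε.
Combining over a common denominator, (-2x - 4)/(x + 1) + 5/2 = [(-2x - 4)·4 − (-10)·(x + 1)] / [4·(x + 1)] = 2(x − 3) / (4(x + 1)).
So |(-2x - 4)/(x + 1) + 5/2| = 2|x − 3| / (4·|x + 1|).
Restrict δ ≤ 2. Then |x − 3| < 2 gives |x + 1| = |(x − 3) + 4| ≥ 4 − 2 = 2.
Hence |(-2x - 4)/(x + 1) + 5/2| < 2|x − 3|/(4·2) = (1/4)|x − 3|, which is < ε once |x − 3| < 4ε.
Take δ = min(2, 4ε). Then 0 < |x − 3| < δ forces both bounds, so |(-2x - 4)/(x + 1) + 5/2| < ε.

δ = min(2, 4ε)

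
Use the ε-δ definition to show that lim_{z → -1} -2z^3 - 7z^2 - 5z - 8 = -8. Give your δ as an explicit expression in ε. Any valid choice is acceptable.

Suppose ε > 0. We want δ > 0 such that 0 < |z + 1| < δ implies |(-2z^3 - 7z^2 - 5z - 8) + 8| < ε.
(-2z^3 - 7z^2 - 5z - 8) + 8 = -2z^3 - 7z^2 - 5z = (z + 1)(-2z^2 - 5z).
So |(-2z^3 - 7z^2 - 5z - 8) + 8| = |z + 1|·|-2z^2 - 5z|.
Require δ ≤ 2. Then |z + 1| < 2 gives |z| < 3, and by the triangle inequality |-2z^2 - 5z| ≤ 2·3^2 + 5·3 = 33.
Hence |(-2z^3 - 7z^2 - 5z - 8) + 8| ≤ 33|z + 1| < ε provided |z + 1| < ε/33.
Take δ = min(2, ε/33). Then 0 < |z + 1| < δ gives both |z + 1| < 2 and |z + 1| < ε/33, so |(-2z^3 - 7z^2 - 5z - 8) + 8| < ε.

δ = min(2, ε/33)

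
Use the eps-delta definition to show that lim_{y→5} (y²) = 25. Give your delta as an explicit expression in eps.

delta = min(2, eps/12)

Suppose eps > 0. We seek delta > 0 with 0 < |y − 5| < delta ⇒ |y² − 25| < eps.
Factor: y² − 25 = (y − 5)(y + 5), so |y² − 25| = |y − 5|·|y + 5|.
Impose delta ≤ 2 so that |y| < 7; then |y + 5| ≤ 12.
Hence |y² − 25| ≤ 12|y − 5|, which is < eps once |y − 5| < eps/12.
Take delta = min(2, eps/12). If 0 < |y − 5| < delta then both bounds hold and |y² − 25| ≤ 12|y − 5| < 12·(eps/12) = eps.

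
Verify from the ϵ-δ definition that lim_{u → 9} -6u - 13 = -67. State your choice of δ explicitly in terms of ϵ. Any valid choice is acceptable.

Let ϵ > 0 be given. We need δ > 0 so that 0 < |u − 9| < δ implies |(-6u - 13) + 67| < ϵ.
Since (-6u - 13) + 67 = -6(u − 9), we have |(-6u - 13) + 67| = 6|u − 9|.
So 6|u − 9| < ϵ exactly when |u − 9| < ϵ/6.
Choosing δ = ϵ/6 gives |(-6u - 13) + 67| = 6|u − 9| < ϵ whenever |u − 9| < δ.

δ = ϵ/6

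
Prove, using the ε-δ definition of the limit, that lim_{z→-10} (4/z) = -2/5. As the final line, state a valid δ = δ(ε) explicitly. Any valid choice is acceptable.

Suppose ε > 0. We seek δ > 0 such that 0 < |z + 10| < δ implies |4/z + 2/5| < ε.
|4/z + 2/5| = 4·|-10 − z|/(10·|z|) = 4|z + 10|/(10|z|).
Restrict δ ≤ 5. Then |z + 10| < 5 gives |z| > 5, so 10|z| > 50.
Then |4/z + 2/5| < 4|z + 10|/50, which is < ε when |z + 10| < (25/2)ε.
Take δ = min(5, (25/2)ε). Then 0 < |z + 10| < δ gives both |z + 10| < 5 and |z + 10| < (25/2)ε, so |4/z + 2/5| < ε.

δ = min(5, (25/2)ε)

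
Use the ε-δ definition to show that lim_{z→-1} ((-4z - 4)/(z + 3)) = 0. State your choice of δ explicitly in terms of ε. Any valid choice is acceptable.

Let ε > 0. We want δ > 0 with 0 < |z + 1| < δ ⇒ |(-4z - 4)/(z + 3) − 0| < ε.
Combining over a common denominator, (-4z - 4)/(z + 3) − 0 = [(-4z - 4)·2 − 0·(z + 3)] / [2·(z + 3)] = -8(z + 1) / (2(z + 3)).
So |(-4z - 4)/(z + 3) − 0| = 8|z + 1| / (2·|z + 3|).
Require δ ≤ 1, so |z + 3| ≥ |2| − |z + 1| > 2 − 1 = 1.
Hence |(-4z - 4)/(z + 3) − 0| < 8|z + 1|/(2·1) = 4|z + 1|, which is < ε once |z + 1| < (1/4)ε.
Take δ = min(1, (1/4)ε). Then 0 < |z + 1| < δ forces both bounds, so |(-4z - 4)/(z + 3) − 0| < ε.

δ = min(1, (1/4)ε)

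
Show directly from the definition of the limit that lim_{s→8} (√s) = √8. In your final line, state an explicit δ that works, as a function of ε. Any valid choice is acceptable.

Suppose ε > 0. We want δ > 0 such that 0 < |s − 8| < δ implies |√s − √8| < ε.
Multiplying by the conjugate, |√s − √8| = |s − 8|/(√s + √8).
Restrict δ ≤ 8 so that |s − 8| < 8 forces s > 0, and then √s + √8 > √8.
Hence |√s − √8| < |s − 8|/√8, which is < ε once |s − 8| < √8·ε.
Take δ = min(8, √8·ε). If 0 < |s − 8| < δ then s > 0 and |√s − √8| < |s − 8|/√8 < ε.

δ = min(8, √8·ε)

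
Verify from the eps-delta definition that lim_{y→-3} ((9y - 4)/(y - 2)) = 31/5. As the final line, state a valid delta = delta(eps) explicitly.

delta = min(5/2, (25/28)eps)

Let eps > 0 be given. We want delta > 0 with 0 < |y + 3| < delta ⇒ |(9y - 4)/(y - 2) − (31/5)| < eps.
Combining over a common denominator, (9y - 4)/(y - 2) − (31/5) = [(9y - 4)·(-5) − (-31)·(y - 2)] / [(-5)·(y - 2)] = -14(y + 3) / ((-5)(y - 2)).
So |(9y - 4)/(y - 2) − (31/5)| = 14|y + 3| / (5·|y − 2|).
Require delta ≤ 5/2, so |y − 2| ≥ |-5| − |y + 3| > 5 − 5/2 = 5/2.
Hence |(9y - 4)/(y - 2) − (31/5)| < 14|y + 3|/(5·(5/2)) = (28/25)|y + 3|, which is < eps once |y + 3| < (25/28)eps.
Take delta = min(5/2, (25/28)eps). Then 0 < |y + 3| < delta forces both bounds, so |(9y - 4)/(y - 2) − (31/5)| < eps.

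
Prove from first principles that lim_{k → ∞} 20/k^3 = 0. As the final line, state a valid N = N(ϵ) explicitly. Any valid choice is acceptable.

Fix ϵ > 0. For k ≥ 1, |20/k^3 − 0| = 20/k^3.
20/k^3 < ϵ ⇔ k^3 > 20/ϵ ⇔ k > (20/ϵ)^{1/3}.
Take N = (20/ϵ)^{1/3}. Then k > N implies 20/k^3 < ϵ.

N = (20/ϵ)^{1/3}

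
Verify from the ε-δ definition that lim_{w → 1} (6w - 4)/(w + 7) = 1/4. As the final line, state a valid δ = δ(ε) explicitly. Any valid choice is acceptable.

δ = min(4, (16/23)ε)

Fix ε > 0. We want δ > 0 with 0 < |w − 1| < δ ⇒ |(6w - 4)/(w + 7) − (1/4)| < ε.
Combining over a common denominator, (6w - 4)/(w + 7) − (1/4) = [(6w - 4)·8 − 2·(w + 7)] / [8·(w + 7)] = 46(w − 1) / (8(w + 7)).
So |(6w - 4)/(w + 7) − (1/4)| = 46|w − 1| / (8·|w + 7|).
Require δ ≤ 4, so |w + 7| ≥ |8| − |w − 1| > 8 − 4 = 4.
Hence |(6w - 4)/(w + 7) − (1/4)| < 46|w − 1|/(8·4) = (23/16)|w − 1|, which is < ε once |w − 1| < (16/23)ε.
Take δ = min(4, (16/23)ε). Then 0 < |w − 1| < δ forces both bounds, so |(6w - 4)/(w + 7) − (1/4)| < ε.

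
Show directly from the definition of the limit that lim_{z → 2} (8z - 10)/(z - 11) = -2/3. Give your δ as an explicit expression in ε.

δ = min(9/2, (27/52)ε)

Suppose ε > 0. We want δ > 0 with 0 < |z − 2| < δ ⇒ |(8z - 10)/(z - 11) + 2/3| < ε.
Combining over a common denominator, (8z - 10)/(z - 11) + 2/3 = [(8z - 10)·(-9) − 6·(z - 11)] / [(-9)·(z - 11)] = -78(z − 2) / ((-9)(z - 11)).
So |(8z - 10)/(z - 11) + 2/3| = 78|z − 2| / (9·|z − 11|).
Restrict δ ≤ 9/2. Then |z − 2| < 9/2 gives |z − 11| = |(z − 2) + (-9)| ≥ 9 − 9/2 = 9/2.
Hence |(8z - 10)/(z - 11) + 2/3| < 78|z − 2|/(9·(9/2)) = (52/27)|z − 2|, which is < ε once |z − 2| < (27/52)ε.
Take δ = min(9/2, (27/52)ε). Then 0 < |z − 2| < δ forces both bounds, so |(8z - 10)/(z - 11) + 2/3| < ε.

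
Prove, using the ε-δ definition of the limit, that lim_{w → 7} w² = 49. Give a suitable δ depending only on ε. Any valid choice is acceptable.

δ = min(1, ε/15)

Suppose ε > 0. We seek δ > 0 with 0 < |w − 7| < δ ⇒ |w² − 49| < ε.
Factor: w² − 49 = (w − 7)(w + 7), so |w² − 49| = |w − 7|·|w + 7|.
Impose δ ≤ 1 so that |w| < 8; then |w + 7| ≤ 15.
Hence |w² − 49| ≤ 15|w − 7|, which is < ε once |w − 7| < ε/15.
Take δ = min(1, ε/15). If 0 < |w − 7| < δ then both bounds hold and |w² − 49| ≤ 15|w − 7| < 15·(ε/15) = ε.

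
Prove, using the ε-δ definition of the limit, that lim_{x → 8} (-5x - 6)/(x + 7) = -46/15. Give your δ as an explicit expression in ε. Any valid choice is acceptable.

δ = min(15/2, (225/58)ε)

Fix ε > 0. We want δ > 0 with 0 < |x − 8| < δ ⇒ |(-5x - 6)/(x + 7) + 46/15| < ε.
Combining over a common denominator, (-5x - 6)/(x + 7) + 46/15 = [(-5x - 6)·15 − (-46)·(x + 7)] / [15·(x + 7)] = -29(x − 8) / (15(x + 7)).
So |(-5x - 6)/(x + 7) + 46/15| = 29|x − 8| / (15·|x + 7|).
Restrict δ ≤ 15/2. Then |x − 8| < 15/2 gives |x + 7| = |(x − 8) + 15| ≥ 15 − 15/2 = 15/2.
Hence |(-5x - 6)/(x + 7) + 46/15| < 29|x − 8|/(15·(15/2)) = (58/225)|x − 8|, which is < ε once |x − 8| < (225/58)ε.
Take δ = min(15/2, (225/58)ε). Then 0 < |x − 8| < δ forces both bounds, so |(-5x - 6)/(x + 7) + 46/15| < ε.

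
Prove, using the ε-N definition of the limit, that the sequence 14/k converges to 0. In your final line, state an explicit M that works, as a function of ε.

M = 14/ε

Suppose ε > 0. For k ≥ 1, |14/k − 0| = 14/(k) ≤ 14/k.
We need 14/k < ε, i.e. k > 14/ε.
Take M = 14/ε. If k > M then |14/k| ≤ 14/k < ε.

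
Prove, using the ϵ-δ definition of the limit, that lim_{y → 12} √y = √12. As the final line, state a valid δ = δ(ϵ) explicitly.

δ = min(12, √12·ϵ)

Let ϵ > 0 be given. We want δ > 0 such that 0 < |y − 12| < δ implies |√y − √12| < ϵ.
Rationalise: √y − √12 = (y − 12)/(√y + √12), so |√y − √12| = |y − 12|/(√y + √12).
Restrict δ ≤ 12 so that |y − 12| < 12 forces y > 0, and then √y + √12 > √12.
Hence |√y − √12| < |y − 12|/√12, which is < ϵ once |y − 12| < √12·ϵ.
Take δ = min(12, √12·ϵ). If 0 < |y − 12| < δ then y > 0 and |√y − √12| < |y − 12|/√12 < ϵ.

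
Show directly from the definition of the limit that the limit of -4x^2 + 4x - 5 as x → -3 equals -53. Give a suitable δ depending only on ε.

Suppose ε > 0. We want δ > 0 such that 0 < |x + 3| < δ implies |(-4x^2 + 4x - 5) + 53| < ε.
(-4x^2 + 4x - 5) + 53 = -4x^2 + 4x + 48 = (x + 3)(-4x + 16).
So |(-4x^2 + 4x - 5) + 53| = |x + 3|·|-4x + 16|.
Require δ ≤ 1. Then |x + 3| < 1 gives |x| < 4, and by the triangle inequality |-4x + 16| ≤ 4·4 + 16 = 32.
Hence |(-4x^2 + 4x - 5) + 53| ≤ 32|x + 3| < ε provided |x + 3| < ε/32.
Take δ = min(1, ε/32). Then 0 < |x + 3| < δ gives both |x + 3| < 1 and |x + 3| < ε/32, so |(-4x^2 + 4x - 5) + 53| < ε.

δ = min(1, ε/32)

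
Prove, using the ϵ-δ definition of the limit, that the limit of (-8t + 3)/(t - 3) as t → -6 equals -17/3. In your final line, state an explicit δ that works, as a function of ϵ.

Suppose ϵ > 0. We want δ > 0 with 0 < |t + 6| < δ ⇒ |(-8t + 3)/(t - 3) + 17/3| < ϵ.
Combining over a common denominator, (-8t + 3)/(t - 3) + 17/3 = [(-8t + 3)·(-9) − 51·(t - 3)] / [(-9)·(t - 3)] = 21(t + 6) / ((-9)(t - 3)).
So |(-8t + 3)/(t - 3) + 17/3| = 21|t + 6| / (9·|t − 3|).
Restrict δ ≤ 9/2. Then |t + 6| < 9/2 gives |t − 3| = |(t + 6) + (-9)| ≥ 9 − 9/2 = 9/2.
Hence |(-8t + 3)/(t - 3) + 17/3| < 21|t + 6|/(9·(9/2)) = (14/27)|t + 6|, which is < ϵ once |t + 6| < (27/14)ϵ.
Take δ = min(9/2, (27/14)ϵ). Then 0 < |t + 6| < δ forces both bounds, so |(-8t + 3)/(t - 3) + 17/3| < ϵ.

δ = min(9/2, (27/14)ϵ)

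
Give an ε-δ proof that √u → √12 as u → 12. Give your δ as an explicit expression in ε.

Let ε > 0 be given. We want δ > 0 such that 0 < |u − 12| < δ implies |√u − √12| < ε.
Rationalise: √u − √12 = (u − 12)/(√u + √12), so |√u − √12| = |u − 12|/(√u + √12).
Restrict δ ≤ 12 so that |u − 12| < 12 forces u > 0, and then √u + √12 > √12.
Hence |√u − √12| < |u − 12|/√12, which is < ε once |u − 12| < √12·ε.
Take δ = min(12, √12·ε). If 0 < |u − 12| < δ then u > 0 and |√u − √12| < |u − 12|/√12 < ε.

δ = min(12, √12·ε)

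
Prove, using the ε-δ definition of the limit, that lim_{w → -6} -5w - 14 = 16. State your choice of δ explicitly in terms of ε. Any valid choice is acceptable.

δ = ε/5

Let ε > 0 be given. We need δ > 0 so that 0 < |w + 6| < δ implies |(-5w - 14) − 16| < ε.
|(-5w - 14) − 16| = |-5w - 30| = 5|w + 6|.
Thus it suffices that |w + 6| < ε/5.
Choosing δ = ε/5 gives |(-5w - 14) − 16| = 5|w + 6| < ε whenever |w + 6| < δ.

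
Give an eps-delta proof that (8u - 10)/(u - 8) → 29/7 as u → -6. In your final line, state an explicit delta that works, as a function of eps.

Fix eps > 0. We want delta > 0 with 0 < |u + 6| < delta ⇒ |(8u - 10)/(u - 8) − (29/7)| < eps.
Combining over a common denominator, (8u - 10)/(u - 8) − (29/7) = [(8u - 10)·(-14) − (-58)·(u - 8)] / [(-14)·(u - 8)] = -54(u + 6) / ((-14)(u - 8)).
So |(8u - 10)/(u - 8) − (29/7)| = 54|u + 6| / (14·|u − 8|).
Restrict delta ≤ 7. Then |u + 6| < 7 gives |u − 8| = |(u + 6) + (-14)| ≥ 14 − 7 = 7.
Hence |(8u - 10)/(u - 8) − (29/7)| < 54|u + 6|/(14·7) = (27/49)|u + 6|, which is < eps once |u + 6| < (49/27)eps.
Take delta = min(7, (49/27)eps). Then 0 < |u + 6| < delta forces both bounds, so |(8u - 10)/(u - 8) − (29/7)| < eps.

delta = min(7, (49/27)eps)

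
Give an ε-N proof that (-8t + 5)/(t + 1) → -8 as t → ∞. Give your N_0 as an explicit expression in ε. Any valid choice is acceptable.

N_0 = 13/ε

Suppose ε > 0. We seek N_0 > 0 such that t > N_0 implies |(-8t + 5)/(t + 1) + 8| < ε.
(-8t + 5)/(t + 1) + 8 = ((-8t + 5) − (-8)(t + 1)) / ((t + 1)) = 13/((t + 1)).
For t > 0 we have t + 1 > t, so |(-8t + 5)/(t + 1) + 8| = 13/((t + 1)) < 13/(t) = 13/t.
Thus |(-8t + 5)/(t + 1) + 8| < ε whenever t > 13/ε.
Take N_0 = 13/ε. If t > N_0 then |(-8t + 5)/(t + 1) + 8| < 13/t < ε.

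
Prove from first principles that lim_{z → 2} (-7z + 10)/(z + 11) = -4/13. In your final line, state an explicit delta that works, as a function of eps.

Fix eps > 0. We want delta > 0 with 0 < |z − 2| < delta ⇒ |(-7z + 10)/(z + 11) + 4/13| < eps.
Combining over a common denominator, (-7z + 10)/(z + 11) + 4/13 = [(-7z + 10)·13 − (-4)·(z + 11)] / [13·(z + 11)] = -87(z − 2) / (13(z + 11)).
So |(-7z + 10)/(z + 11) + 4/13| = 87|z − 2| / (13·|z + 11|).
Restrict delta ≤ 13/2. Then |z − 2| < 13/2 gives |z + 11| = |(z − 2) + 13| ≥ 13 − 13/2 = 13/2.
Hence |(-7z + 10)/(z + 11) + 4/13| < 87|z − 2|/(13·(13/2)) = (174/169)|z − 2|, which is < eps once |z − 2| < (169/174)eps.
Take delta = min(13/2, (169/174)eps). Then 0 < |z − 2| < delta forces both bounds, so |(-7z + 10)/(z + 11) + 4/13| < eps.

delta = min(13/2, (169/174)eps)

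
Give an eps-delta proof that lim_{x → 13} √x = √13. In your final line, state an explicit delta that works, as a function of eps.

Fix eps > 0. We want delta > 0 such that 0 < |x − 13| < delta implies |√x − √13| < eps.
Rationalise: √x − √13 = (x − 13)/(√x + √13), so |√x − √13| = |x − 13|/(√x + √13).
Restrict delta ≤ 13 so that |x − 13| < 13 forces x > 0, and then √x + √13 > √13.
Hence |√x − √13| < |x − 13|/√13, which is < eps once |x − 13| < √13·eps.
Take delta = min(13, √13·eps). If 0 < |x − 13| < delta then x > 0 and |√x − √13| < |x − 13|/√13 < eps.

delta = min(13, √13·eps)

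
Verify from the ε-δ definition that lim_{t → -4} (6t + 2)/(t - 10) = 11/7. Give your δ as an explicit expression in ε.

Let ε > 0. We want δ > 0 with 0 < |t + 4| < δ ⇒ |(6t + 2)/(t - 10) − (11/7)| < ε.
Combining over a common denominator, (6t + 2)/(t - 10) − (11/7) = [(6t + 2)·(-14) − (-22)·(t - 10)] / [(-14)·(t - 10)] = -62(t + 4) / ((-14)(t - 10)).
So |(6t + 2)/(t - 10) − (11/7)| = 62|t + 4| / (14·|t − 10|).
Restrict δ ≤ 7. Then |t + 4| < 7 gives |t − 10| = |(t + 4) + (-14)| ≥ 14 − 7 = 7.
Hence |(6t + 2)/(t - 10) − (11/7)| < 62|t + 4|/(14·7) = (31/49)|t + 4|, which is < ε once |t + 4| < (49/31)ε.
Take δ = min(7, (49/31)ε). Then 0 < |t + 4| < δ forces both bounds, so |(6t + 2)/(t - 10) − (11/7)| < ε.

δ = min(7, (49/31)ε)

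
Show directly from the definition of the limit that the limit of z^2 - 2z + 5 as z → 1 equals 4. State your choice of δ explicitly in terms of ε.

δ = min(1, ε/3)

Let ε > 0 be given. We want δ > 0 such that 0 < |z − 1| < δ implies |(z^2 - 2z + 5) − 4| < ε.
(z^2 - 2z + 5) − 4 = z^2 - 2z + 1 = (z − 1)(z - 1).
So |(z^2 - 2z + 5) − 4| = |z − 1|·|z - 1|.
Require δ ≤ 1. Then |z − 1| < 1 gives |z| < 2, and by the triangle inequality |z - 1| ≤ 2 + 1 = 3.
Hence |(z^2 - 2z + 5) − 4| ≤ 3|z − 1| < ε provided |z − 1| < ε/3.
Choosing δ = min(1, ε/3) ensures both conditions, hence |(z^2 - 2z + 5) − 4| < ε.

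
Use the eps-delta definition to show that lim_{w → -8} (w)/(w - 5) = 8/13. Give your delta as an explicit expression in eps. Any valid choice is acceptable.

Fix eps > 0. We want delta > 0 with 0 < |w + 8| < delta ⇒ |(w)/(w - 5) − (8/13)| < eps.
Combining over a common denominator, (w)/(w - 5) − (8/13) = [(w)·(-13) − (-8)·(w - 5)] / [(-13)·(w - 5)] = -5(w + 8) / ((-13)(w - 5)).
So |(w)/(w - 5) − (8/13)| = 5|w + 8| / (13·|w − 5|).
Restrict delta ≤ 13/2. Then |w + 8| < 13/2 gives |w − 5| = |(w + 8) + (-13)| ≥ 13 − 13/2 = 13/2.
Hence |(w)/(w - 5) − (8/13)| < 5|w + 8|/(13·(13/2)) = (10/169)|w + 8|, which is < eps once |w + 8| < (169/10)eps.
Take delta = min(13/2, (169/10)eps). Then 0 < |w + 8| < delta forces both bounds, so |(w)/(w - 5) − (8/13)| < eps.

delta = min(13/2, (169/10)eps)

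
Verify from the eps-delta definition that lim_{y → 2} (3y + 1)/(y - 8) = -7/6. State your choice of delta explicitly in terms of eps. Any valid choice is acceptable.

delta = min(3, (18/25)eps)

Let eps > 0. We want delta > 0 with 0 < |y − 2| < delta ⇒ |(3y + 1)/(y - 8) + 7/6| < eps.
Combining over a common denominator, (3y + 1)/(y - 8) + 7/6 = [(3y + 1)·(-6) − 7·(y - 8)] / [(-6)·(y - 8)] = -25(y − 2) / ((-6)(y - 8)).
So |(3y + 1)/(y - 8) + 7/6| = 25|y − 2| / (6·|y − 8|).
Restrict delta ≤ 3. Then |y − 2| < 3 gives |y − 8| = |(y − 2) + (-6)| ≥ 6 − 3 = 3.
Hence |(3y + 1)/(y - 8) + 7/6| < 25|y − 2|/(6·3) = (25/18)|y − 2|, which is < eps once |y − 2| < (18/25)eps.
Take delta = min(3, (18/25)eps). Then 0 < |y − 2| < delta forces both bounds, so |(3y + 1)/(y - 8) + 7/6| < eps.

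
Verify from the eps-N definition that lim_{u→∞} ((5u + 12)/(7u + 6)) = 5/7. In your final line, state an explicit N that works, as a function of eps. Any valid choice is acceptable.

Let eps > 0 be given. We seek N > 0 such that u > N implies |(5u + 12)/(7u + 6) − (5/7)| < eps.
(5u + 12)/(7u + 6) − (5/7) = (7(5u + 12) − 5(7u + 6)) / (7(7u + 6)) = 54/(7(7u + 6)).
For u > 0 we have 7u + 6 > 7u, so |(5u + 12)/(7u + 6) − (5/7)| = 54/(7(7u + 6)) < 54/(7·7u) = (54/49)/u.
Thus |(5u + 12)/(7u + 6) − (5/7)| < eps whenever u > (54/49)/eps.
Take N = (54/49)/eps. If u > N then |(5u + 12)/(7u + 6) − (5/7)| < (54/49)/u < eps.

N = (54/49)/eps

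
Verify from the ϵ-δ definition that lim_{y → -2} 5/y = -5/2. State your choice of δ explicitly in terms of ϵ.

Let ϵ > 0 be given. We seek δ > 0 such that 0 < |y + 2| < δ implies |5/y + 5/2| < ϵ.
|5/y + 5/2| = 5·|-2 − y|/(2·|y|) = 5|y + 2|/(2|y|).
Restrict δ ≤ 1. Then |y + 2| < 1 gives |y| > 1, so 2|y| > 2.
Then |5/y + 5/2| < 5|y + 2|/2, which is < ϵ when |y + 2| < (2/5)ϵ.
Take δ = min(1, (2/5)ϵ). Then 0 < |y + 2| < δ gives both |y + 2| < 1 and |y + 2| < (2/5)ϵ, so |5/y + 5/2| < ϵ.

δ = min(1, (2/5)ϵ)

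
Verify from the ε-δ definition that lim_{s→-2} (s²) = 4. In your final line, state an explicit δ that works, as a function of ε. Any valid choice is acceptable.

Fix ε > 0. We seek δ > 0 with 0 < |s + 2| < δ ⇒ |s² − 4| < ε.
Factor: s² − 4 = (s + 2)(s - 2), so |s² − 4| = |s + 2|·|s - 2|.
Impose δ ≤ 1 so that |s| < 3; then |s - 2| ≤ 5.
Hence |s² − 4| ≤ 5|s + 2|, which is < ε once |s + 2| < ε/5.
Take δ = min(1, ε/5). If 0 < |s + 2| < δ then both bounds hold and |s² − 4| ≤ 5|s + 2| < 5·(ε/5) = ε.

δ = min(1, ε/5)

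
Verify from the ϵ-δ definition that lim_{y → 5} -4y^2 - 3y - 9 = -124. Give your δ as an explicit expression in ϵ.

Suppose ϵ > 0. We want δ > 0 such that 0 < |y − 5| < δ implies |(-4y^2 - 3y - 9) + 124| < ϵ.
(-4y^2 - 3y - 9) + 124 = -4y^2 - 3y + 115 = (y − 5)(-4y - 23).
So |(-4y^2 - 3y - 9) + 124| = |y − 5|·|-4y - 23|.
Require δ ≤ 1. Then |y − 5| < 1 gives |y| < 6, and by the triangle inequality |-4y - 23| ≤ 4·6 + 23 = 47.
Hence |(-4y^2 - 3y - 9) + 124| ≤ 47|y − 5| < ϵ provided |y − 5| < ϵ/47.
Take δ = min(1, ϵ/47). Then 0 < |y − 5| < δ gives both |y − 5| < 1 and |y − 5| < ϵ/47, so |(-4y^2 - 3y - 9) + 124| < ϵ.

δ = min(1, ϵ/47)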